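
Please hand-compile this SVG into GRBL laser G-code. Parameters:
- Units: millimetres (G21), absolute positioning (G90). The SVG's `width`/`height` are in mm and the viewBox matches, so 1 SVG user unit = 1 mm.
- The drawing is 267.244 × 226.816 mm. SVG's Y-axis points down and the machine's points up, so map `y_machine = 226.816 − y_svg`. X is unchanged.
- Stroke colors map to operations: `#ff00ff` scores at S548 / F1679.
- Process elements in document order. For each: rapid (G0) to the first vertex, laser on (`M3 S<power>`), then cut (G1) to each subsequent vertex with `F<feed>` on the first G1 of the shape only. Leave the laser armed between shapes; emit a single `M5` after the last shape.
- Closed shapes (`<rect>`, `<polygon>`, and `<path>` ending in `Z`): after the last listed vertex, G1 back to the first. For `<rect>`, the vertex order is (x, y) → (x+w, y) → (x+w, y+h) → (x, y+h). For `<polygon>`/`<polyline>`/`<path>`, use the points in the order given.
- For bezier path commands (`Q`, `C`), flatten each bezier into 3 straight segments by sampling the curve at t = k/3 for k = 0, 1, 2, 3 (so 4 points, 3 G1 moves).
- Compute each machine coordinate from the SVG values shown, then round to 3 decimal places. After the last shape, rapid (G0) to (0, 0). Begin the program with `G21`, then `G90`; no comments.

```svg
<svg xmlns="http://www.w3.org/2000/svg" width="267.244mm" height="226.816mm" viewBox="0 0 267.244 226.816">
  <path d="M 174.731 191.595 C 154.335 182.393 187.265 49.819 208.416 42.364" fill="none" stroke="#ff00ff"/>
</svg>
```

1 u = 1 mm; y_m = 226.816 − y.

[1] `<path>` cubic bezier, #ff00ff→score S548 F1679: (174.731,35.221) → (169.699,76.344) → (185.750,144.494) → (208.416,184.452)

G21
G90
G0 X174.731 Y35.221
M3 S548
G1 X169.699 Y76.344 F1679
G1 X185.750 Y144.494
G1 X208.416 Y184.452
M5
G0 X0.000 Y0.000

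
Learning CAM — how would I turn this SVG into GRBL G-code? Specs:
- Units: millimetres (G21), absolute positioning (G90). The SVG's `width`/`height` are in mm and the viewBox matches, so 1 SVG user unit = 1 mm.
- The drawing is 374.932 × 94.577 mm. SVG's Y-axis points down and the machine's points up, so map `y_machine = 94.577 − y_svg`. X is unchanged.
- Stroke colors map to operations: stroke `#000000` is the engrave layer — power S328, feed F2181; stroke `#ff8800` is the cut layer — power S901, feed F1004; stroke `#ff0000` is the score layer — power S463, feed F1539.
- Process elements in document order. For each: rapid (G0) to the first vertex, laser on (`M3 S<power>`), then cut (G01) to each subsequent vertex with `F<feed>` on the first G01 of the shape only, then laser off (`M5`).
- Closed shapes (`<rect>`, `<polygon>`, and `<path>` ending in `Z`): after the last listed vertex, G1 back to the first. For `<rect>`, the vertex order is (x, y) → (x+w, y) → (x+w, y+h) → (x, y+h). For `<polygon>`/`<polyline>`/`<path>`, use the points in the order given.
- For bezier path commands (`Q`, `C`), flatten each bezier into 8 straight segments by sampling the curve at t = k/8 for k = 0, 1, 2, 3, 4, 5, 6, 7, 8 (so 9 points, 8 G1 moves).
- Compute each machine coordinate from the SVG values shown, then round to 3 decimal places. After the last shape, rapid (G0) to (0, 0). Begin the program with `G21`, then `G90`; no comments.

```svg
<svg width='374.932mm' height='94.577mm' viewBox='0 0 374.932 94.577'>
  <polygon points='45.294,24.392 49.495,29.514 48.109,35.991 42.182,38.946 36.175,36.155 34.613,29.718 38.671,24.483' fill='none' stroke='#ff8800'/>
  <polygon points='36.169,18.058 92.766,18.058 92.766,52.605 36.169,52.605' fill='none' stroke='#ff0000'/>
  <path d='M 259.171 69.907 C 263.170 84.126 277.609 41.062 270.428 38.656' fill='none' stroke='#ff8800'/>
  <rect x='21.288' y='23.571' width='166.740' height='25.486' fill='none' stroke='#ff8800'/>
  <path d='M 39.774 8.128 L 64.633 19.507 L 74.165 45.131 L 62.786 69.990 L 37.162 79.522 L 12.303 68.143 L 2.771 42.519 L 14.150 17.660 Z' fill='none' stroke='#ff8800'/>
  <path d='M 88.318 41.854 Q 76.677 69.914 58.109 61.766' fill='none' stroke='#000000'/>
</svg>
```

G21
G90
G0 X45.294 Y70.185
M3 S901
G01 X49.495 Y65.063 F1004
G01 X48.109 Y58.586
G01 X42.182 Y55.631
G01 X36.175 Y58.422
G01 X34.613 Y64.859
G01 X38.671 Y70.094
G01 X45.294 Y70.185
M5
G0 X36.169 Y76.519
M3 S463
G01 X92.766 Y76.519 F1539
G01 X92.766 Y41.972
G01 X36.169 Y41.972
G01 X36.169 Y76.519
M5
G0 X259.171 Y24.670
M3 S901
G01 X261.097 Y21.832 F1004
G01 X263.627 Y23.216
G01 X266.384 Y27.675
G01 X268.992 Y34.061
G01 X271.076 Y41.227
G01 X272.261 Y48.023
G01 X272.170 Y53.304
G01 X270.428 Y55.921
M5
G0 X21.288 Y71.006
M3 S901
G01 X188.028 Y71.006 F1004
G01 X188.028 Y45.520
G01 X21.288 Y45.520
G01 X21.288 Y71.006
M5
G0 X39.774 Y86.449
M3 S901
G01 X64.633 Y75.070 F1004
G01 X74.165 Y49.446
G01 X62.786 Y24.587
G01 X37.162 Y15.055
G01 X12.303 Y26.434
G01 X2.771 Y52.058
G01 X14.150 Y76.917
G01 X39.774 Y86.449
M5
G0 X88.318 Y52.723
M3 S328
G01 X85.300 Y46.274 F2181
G01 X82.065 Y40.956
G01 X78.613 Y36.770
G01 X74.945 Y33.715
G01 X71.061 Y31.792
G01 X66.960 Y31.000
G01 X62.643 Y31.340
G01 X58.109 Y32.811
M5
G0 X0.000 Y0.000

1 u = 1 mm; y_m = 94.577 − y.

[1] `<polygon>` regular polygon, #ff8800→cut S901 F1004: (45.294,70.185) → (49.495,65.063) → (48.109,58.586) → (42.182,55.631) → (36.175,58.422) → (34.613,64.859) → (38.671,70.094) → (45.294,70.185) (closed)

[2] `<polygon>` rectangle, #ff0000→score S463 F1539: (36.169,76.519) → (92.766,76.519) → (92.766,41.972) → (36.169,41.972) → (36.169,76.519) (closed)

[3] `<path>` cubic bezier, #ff8800→cut S901 F1004: (259.171,24.670) → (261.097,21.832) → (263.627,23.216) → (266.384,27.675) → (268.992,34.061) → (271.076,41.227) → (272.261,48.023) → (272.170,53.304) → (270.428,55.921)

[4] `<rect>` rectangle, #ff8800→cut S901 F1004: (21.288,71.006) → (188.028,71.006) → (188.028,45.520) → (21.288,45.520) → (21.288,71.006) (closed)

[5] `<path>` regular polygon, #ff8800→cut S901 F1004: (39.774,86.449) → (64.633,75.070) → (74.165,49.446) → (62.786,24.587) → (37.162,15.055) → (12.303,26.434) → (2.771,52.058) → (14.150,76.917) → (39.774,86.449) (closed)

[6] `<path>` quadratic bezier, #000000→engrave S328 F2181: (88.318,52.723) → (85.300,46.274) → (82.065,40.956) → (78.613,36.770) → (74.945,33.715) → (71.061,31.792) → (66.960,31.000) → (62.643,31.340) → (58.109,32.811)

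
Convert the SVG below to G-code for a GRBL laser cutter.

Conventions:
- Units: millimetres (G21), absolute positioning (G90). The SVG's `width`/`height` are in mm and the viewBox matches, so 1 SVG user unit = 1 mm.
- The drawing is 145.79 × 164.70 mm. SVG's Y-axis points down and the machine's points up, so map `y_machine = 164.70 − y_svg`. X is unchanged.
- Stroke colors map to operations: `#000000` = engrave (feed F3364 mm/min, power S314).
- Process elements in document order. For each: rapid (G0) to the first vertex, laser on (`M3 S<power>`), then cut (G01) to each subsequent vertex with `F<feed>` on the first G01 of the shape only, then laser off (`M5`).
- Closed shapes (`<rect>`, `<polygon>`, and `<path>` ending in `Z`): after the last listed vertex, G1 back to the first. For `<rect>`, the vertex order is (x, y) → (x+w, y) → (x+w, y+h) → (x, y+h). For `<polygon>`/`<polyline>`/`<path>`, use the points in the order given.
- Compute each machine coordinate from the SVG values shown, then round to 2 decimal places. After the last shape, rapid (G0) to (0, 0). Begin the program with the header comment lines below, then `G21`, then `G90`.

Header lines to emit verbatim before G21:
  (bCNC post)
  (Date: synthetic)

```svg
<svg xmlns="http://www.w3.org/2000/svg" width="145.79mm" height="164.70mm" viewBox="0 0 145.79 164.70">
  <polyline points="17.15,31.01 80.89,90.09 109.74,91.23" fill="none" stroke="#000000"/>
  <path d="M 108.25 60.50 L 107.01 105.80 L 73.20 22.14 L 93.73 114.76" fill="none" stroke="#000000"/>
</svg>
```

(bCNC post)
(Date: synthetic)
G21
G90
G0 X17.15 Y133.69
M3 S314
G01 X80.89 Y74.61 F3364
G01 X109.74 Y73.47
M5
G0 X108.25 Y104.20
M3 S314
G01 X107.01 Y58.90 F3364
G01 X73.20 Y142.56
G01 X93.73 Y49.94
M5
G0 X0.00 Y0.00

Since the viewBox matches the mm dimensions, user units are millimetres directly. The only transform is the Y-flip y_m = 164.70 − y_svg.

Shape 1 is a open polyline drawn with `<polyline>`. Its stroke #000000 means engrave at S314, F3364. After flipping Y the toolpath is (17.15,133.69) → (80.89,74.61) → (109.74,73.47).

Shape 2 is a open polyline drawn with `<path>`. Its stroke #000000 means engrave at S314, F3364. After flipping Y the toolpath is (108.25,104.20) → (107.01,58.90) → (73.20,142.56) → (93.73,49.94).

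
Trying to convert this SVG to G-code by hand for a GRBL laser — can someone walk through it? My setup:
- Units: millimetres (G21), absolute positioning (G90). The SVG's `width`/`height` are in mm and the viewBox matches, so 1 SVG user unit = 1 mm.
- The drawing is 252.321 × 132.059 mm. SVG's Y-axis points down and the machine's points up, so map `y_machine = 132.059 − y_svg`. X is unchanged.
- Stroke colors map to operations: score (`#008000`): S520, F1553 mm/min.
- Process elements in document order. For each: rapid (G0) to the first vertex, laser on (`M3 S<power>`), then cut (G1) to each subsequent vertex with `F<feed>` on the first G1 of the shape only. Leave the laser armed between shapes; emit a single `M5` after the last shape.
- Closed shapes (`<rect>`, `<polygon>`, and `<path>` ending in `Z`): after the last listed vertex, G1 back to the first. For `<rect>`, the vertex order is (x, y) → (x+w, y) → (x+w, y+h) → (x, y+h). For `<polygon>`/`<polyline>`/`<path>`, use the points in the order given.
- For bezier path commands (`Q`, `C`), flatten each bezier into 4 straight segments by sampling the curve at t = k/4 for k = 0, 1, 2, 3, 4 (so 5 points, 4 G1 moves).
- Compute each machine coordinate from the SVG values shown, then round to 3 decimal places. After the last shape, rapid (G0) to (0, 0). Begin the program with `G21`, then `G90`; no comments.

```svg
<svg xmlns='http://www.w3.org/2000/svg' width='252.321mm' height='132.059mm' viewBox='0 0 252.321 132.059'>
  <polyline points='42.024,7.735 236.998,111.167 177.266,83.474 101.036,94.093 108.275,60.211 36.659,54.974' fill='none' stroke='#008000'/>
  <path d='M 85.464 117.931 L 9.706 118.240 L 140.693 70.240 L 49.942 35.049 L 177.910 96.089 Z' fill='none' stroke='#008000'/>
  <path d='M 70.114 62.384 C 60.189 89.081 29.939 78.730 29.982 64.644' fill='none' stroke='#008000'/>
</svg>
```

Since the viewBox matches the mm dimensions, user units are millimetres directly. The only transform is the Y-flip y_m = 132.059 − y_svg.

Shape 1 is a open polyline drawn with `<polyline>`. Its stroke #008000 means score at S520, F1553. After flipping Y the toolpath is (42.024,124.324) → (236.998,20.892) → (177.266,48.585) → (101.036,37.966) → (108.275,71.848) → (36.659,77.085).

Shape 2 is a closed polygon drawn with `<path>`. Its stroke #008000 means score at S520, F1553. After flipping Y the toolpath is (85.464,14.128) → (9.706,13.819) → (140.693,61.819) → (49.942,97.010) → (177.910,35.970) → (85.464,14.128), returning to the start.

Shape 3 is a cubic bezier drawn with `<path>`. Its stroke #008000 means score at S520, F1553. After flipping Y the toolpath is (70.114,69.675) → (59.650,56.078) → (46.310,53.251) → (34.839,58.071) → (29.982,67.415).

G21
G90
G0 X42.024 Y124.324
M3 S520
G1 X236.998 Y20.892 F1553
G1 X177.266 Y48.585
G1 X101.036 Y37.966
G1 X108.275 Y71.848
G1 X36.659 Y77.085
G0 X85.464 Y14.128
M3 S520
G1 X9.706 Y13.819 F1553
G1 X140.693 Y61.819
G1 X49.942 Y97.010
G1 X177.910 Y35.970
G1 X85.464 Y14.128
G0 X70.114 Y69.675
M3 S520
G1 X59.650 Y56.078 F1553
G1 X46.310 Y53.251
G1 X34.839 Y58.071
G1 X29.982 Y67.415
M5
G0 X0.000 Y0.000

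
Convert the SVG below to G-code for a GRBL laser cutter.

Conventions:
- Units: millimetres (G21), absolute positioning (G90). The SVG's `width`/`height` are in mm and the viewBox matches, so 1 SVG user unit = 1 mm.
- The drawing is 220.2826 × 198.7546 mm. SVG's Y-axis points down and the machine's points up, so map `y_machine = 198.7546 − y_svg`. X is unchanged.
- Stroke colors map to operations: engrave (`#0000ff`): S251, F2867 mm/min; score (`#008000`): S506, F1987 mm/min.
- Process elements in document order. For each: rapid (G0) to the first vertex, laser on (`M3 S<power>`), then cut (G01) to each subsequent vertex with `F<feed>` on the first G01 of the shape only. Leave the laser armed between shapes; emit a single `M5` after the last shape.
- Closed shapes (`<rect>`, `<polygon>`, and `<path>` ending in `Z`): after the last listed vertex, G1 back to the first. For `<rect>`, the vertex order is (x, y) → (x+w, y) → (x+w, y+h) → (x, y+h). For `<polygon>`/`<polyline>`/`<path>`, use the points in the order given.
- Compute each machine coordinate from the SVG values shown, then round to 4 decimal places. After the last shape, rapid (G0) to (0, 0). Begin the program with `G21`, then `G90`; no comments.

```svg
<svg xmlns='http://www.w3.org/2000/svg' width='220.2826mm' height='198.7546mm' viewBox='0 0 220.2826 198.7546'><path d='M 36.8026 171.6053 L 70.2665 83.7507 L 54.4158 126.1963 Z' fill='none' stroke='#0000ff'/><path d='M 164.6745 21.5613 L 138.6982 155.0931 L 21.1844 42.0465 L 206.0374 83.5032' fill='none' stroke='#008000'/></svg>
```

Since the viewBox matches the mm dimensions, user units are millimetres directly. The only transform is the Y-flip y_m = 198.7546 − y_svg.

Shape 1 is a closed polygon drawn with `<path>`. Its stroke #0000ff means engrave at S251, F2867. After flipping Y the toolpath is (36.8026,27.1493) → (70.2665,115.0039) → (54.4158,72.5583) → (36.8026,27.1493), returning to the start.

Shape 2 is a open polyline drawn with `<path>`. Its stroke #008000 means score at S506, F1987. After flipping Y the toolpath is (164.6745,177.1933) → (138.6982,43.6615) → (21.1844,156.7081) → (206.0374,115.2514).

G21
G90
G0 X36.8026 Y27.1493
M3 S251
G01 X70.2665 Y115.0039 F2867
G01 X54.4158 Y72.5583
G01 X36.8026 Y27.1493
G0 X164.6745 Y177.1933
M3 S506
G01 X138.6982 Y43.6615 F1987
G01 X21.1844 Y156.7081
G01 X206.0374 Y115.2514
M5
G0 X0.0000 Y0.0000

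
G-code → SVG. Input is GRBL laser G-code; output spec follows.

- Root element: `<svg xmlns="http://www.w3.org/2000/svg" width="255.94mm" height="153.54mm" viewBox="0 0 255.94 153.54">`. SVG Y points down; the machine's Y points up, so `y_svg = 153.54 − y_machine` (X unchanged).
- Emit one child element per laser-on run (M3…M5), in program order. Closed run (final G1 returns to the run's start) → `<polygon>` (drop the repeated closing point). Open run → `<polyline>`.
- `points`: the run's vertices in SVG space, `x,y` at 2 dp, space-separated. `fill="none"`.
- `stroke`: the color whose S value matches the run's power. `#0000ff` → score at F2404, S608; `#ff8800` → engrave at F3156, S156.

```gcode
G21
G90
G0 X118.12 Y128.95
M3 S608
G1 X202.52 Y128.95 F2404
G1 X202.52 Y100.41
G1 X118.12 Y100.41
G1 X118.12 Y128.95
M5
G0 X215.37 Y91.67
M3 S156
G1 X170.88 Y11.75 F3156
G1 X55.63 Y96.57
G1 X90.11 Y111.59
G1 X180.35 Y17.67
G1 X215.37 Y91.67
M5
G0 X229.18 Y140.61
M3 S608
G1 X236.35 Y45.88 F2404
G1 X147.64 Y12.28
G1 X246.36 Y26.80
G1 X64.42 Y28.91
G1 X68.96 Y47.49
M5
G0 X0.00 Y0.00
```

Each laser-on run becomes one SVG element. Flip Y back into SVG space with y_svg = 153.54 − y_machine.

Run 1: power S608 maps to stroke `#0000ff` (score). The run returns to its start, so emit a `<polygon>` with points (Y-flipped): 118.12,24.59 202.52,24.59 202.52,53.13 118.12,53.13.

Run 2: power S156 maps to stroke `#ff8800` (engrave). The run returns to its start, so emit a `<polygon>` with points (Y-flipped): 215.37,61.87 170.88,141.79 55.63,56.97 90.11,41.95 180.35,135.87.

Run 3: the run's S608 means `#0000ff` (score). The run is open, so emit a `<polyline>` with points (Y-flipped): 229.18,12.93 236.35,107.66 147.64,141.26 246.36,126.74 64.42,124.63 68.96,106.05.

<svg xmlns="http://www.w3.org/2000/svg" width="255.94mm" height="153.54mm" viewBox="0 0 255.94 153.54">
  <polygon points="118.12,24.59 202.52,24.59 202.52,53.13 118.12,53.13" fill="none" stroke="#0000ff"/>
  <polygon points="215.37,61.87 170.88,141.79 55.63,56.97 90.11,41.95 180.35,135.87" fill="none" stroke="#ff8800"/>
  <polyline points="229.18,12.93 236.35,107.66 147.64,141.26 246.36,126.74 64.42,124.63 68.96,106.05" fill="none" stroke="#0000ff"/>
</svg>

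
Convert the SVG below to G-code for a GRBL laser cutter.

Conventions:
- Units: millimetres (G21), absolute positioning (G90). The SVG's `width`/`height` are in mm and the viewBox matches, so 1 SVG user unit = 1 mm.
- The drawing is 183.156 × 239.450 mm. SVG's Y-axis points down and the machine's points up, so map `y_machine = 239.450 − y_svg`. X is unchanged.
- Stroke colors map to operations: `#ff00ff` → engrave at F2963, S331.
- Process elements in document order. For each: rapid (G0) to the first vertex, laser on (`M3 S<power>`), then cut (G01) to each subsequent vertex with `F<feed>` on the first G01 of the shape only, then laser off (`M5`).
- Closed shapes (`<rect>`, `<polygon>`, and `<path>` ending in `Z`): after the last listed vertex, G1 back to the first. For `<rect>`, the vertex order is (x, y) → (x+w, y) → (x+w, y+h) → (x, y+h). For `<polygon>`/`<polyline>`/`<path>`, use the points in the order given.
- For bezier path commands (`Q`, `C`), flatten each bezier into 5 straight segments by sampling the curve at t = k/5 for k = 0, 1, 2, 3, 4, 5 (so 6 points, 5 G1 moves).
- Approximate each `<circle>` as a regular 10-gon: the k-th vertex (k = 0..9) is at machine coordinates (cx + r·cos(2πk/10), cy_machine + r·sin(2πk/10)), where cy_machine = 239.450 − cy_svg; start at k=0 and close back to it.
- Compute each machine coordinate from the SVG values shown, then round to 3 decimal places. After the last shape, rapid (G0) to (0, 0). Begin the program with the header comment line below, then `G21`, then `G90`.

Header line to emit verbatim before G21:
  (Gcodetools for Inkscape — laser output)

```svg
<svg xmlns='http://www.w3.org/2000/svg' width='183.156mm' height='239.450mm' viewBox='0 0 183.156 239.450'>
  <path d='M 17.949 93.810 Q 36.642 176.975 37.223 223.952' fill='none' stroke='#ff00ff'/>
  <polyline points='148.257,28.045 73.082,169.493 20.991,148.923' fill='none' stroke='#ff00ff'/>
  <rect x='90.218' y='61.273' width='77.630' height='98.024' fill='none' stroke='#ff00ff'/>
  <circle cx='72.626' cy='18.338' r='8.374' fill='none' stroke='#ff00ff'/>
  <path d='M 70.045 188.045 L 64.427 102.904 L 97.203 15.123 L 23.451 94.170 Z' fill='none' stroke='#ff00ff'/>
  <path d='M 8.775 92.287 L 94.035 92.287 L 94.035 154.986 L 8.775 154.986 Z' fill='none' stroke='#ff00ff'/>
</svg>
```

viewBox `0 0 183.156 239.450` with mm width/height → 1 unit = 1 mm. Flip: y_m = 239.450 − y_svg.

**Shape 1** — `<path>` quadratic bezier, stroke `#ff00ff` → engrave (S331, F2963). Control points (SVG): P0=(17.949,93.810), P1=(36.642,176.975), P2=(37.223,223.952); sampled at t=k/5. Machine vertices: (17.949,145.640) → (24.702,113.822) → (30.005,84.898) → (33.860,58.870) → (36.266,35.736) → (37.223,15.498). Open path.

**Shape 2** — `<polyline>` open polyline, stroke `#ff00ff` → engrave (S331, F2963). Machine vertices: (148.257,211.405) → (73.082,69.957) → (20.991,90.527). Open path.

**Shape 3** — `<rect>` rectangle, stroke `#ff00ff` → engrave (S331, F2963). Machine vertices: (90.218,178.177) → (167.848,178.177) → (167.848,80.153) → (90.218,80.153) → (90.218,178.177). Closed: final G1 returns to the first vertex.

**Shape 4** — `<circle>` circle, stroke `#ff00ff` → engrave (S331, F2963). Machine vertices: (81.000,221.112) → (79.401,226.034) → (75.214,229.076) → (70.038,229.076) → (65.851,226.034) → (64.252,221.112) → (65.851,216.190) → (70.038,213.148) → (75.214,213.148) → (79.401,216.190) → (81.000,221.112). Closed: final G1 returns to the first vertex.

**Shape 5** — `<path>` closed polygon, stroke `#ff00ff` → engrave (S331, F2963). Machine vertices: (70.045,51.405) → (64.427,136.546) → (97.203,224.327) → (23.451,145.280) → (70.045,51.405). Closed: final G1 returns to the first vertex.

**Shape 6** — `<path>` rectangle, stroke `#ff00ff` → engrave (S331, F2963). Machine vertices: (8.775,147.163) → (94.035,147.163) → (94.035,84.464) → (8.775,84.464) → (8.775,147.163). Closed: final G1 returns to the first vertex.

(Gcodetools for Inkscape — laser output)
G21
G90
G0 X17.949 Y145.640
M3 S331
G01 X24.702 Y113.822 F2963
G01 X30.005 Y84.898
G01 X33.860 Y58.870
G01 X36.266 Y35.736
G01 X37.223 Y15.498
M5
G0 X148.257 Y211.405
M3 S331
G01 X73.082 Y69.957 F2963
G01 X20.991 Y90.527
M5
G0 X90.218 Y178.177
M3 S331
G01 X167.848 Y178.177 F2963
G01 X167.848 Y80.153
G01 X90.218 Y80.153
G01 X90.218 Y178.177
M5
G0 X81.000 Y221.112
M3 S331
G01 X79.401 Y226.034 F2963
G01 X75.214 Y229.076
G01 X70.038 Y229.076
G01 X65.851 Y226.034
G01 X64.252 Y221.112
G01 X65.851 Y216.190
G01 X70.038 Y213.148
G01 X75.214 Y213.148
G01 X79.401 Y216.190
G01 X81.000 Y221.112
M5
G0 X70.045 Y51.405
M3 S331
G01 X64.427 Y136.546 F2963
G01 X97.203 Y224.327
G01 X23.451 Y145.280
G01 X70.045 Y51.405
M5
G0 X8.775 Y147.163
M3 S331
G01 X94.035 Y147.163 F2963
G01 X94.035 Y84.464
G01 X8.775 Y84.464
G01 X8.775 Y147.163
M5
G0 X0.000 Y0.000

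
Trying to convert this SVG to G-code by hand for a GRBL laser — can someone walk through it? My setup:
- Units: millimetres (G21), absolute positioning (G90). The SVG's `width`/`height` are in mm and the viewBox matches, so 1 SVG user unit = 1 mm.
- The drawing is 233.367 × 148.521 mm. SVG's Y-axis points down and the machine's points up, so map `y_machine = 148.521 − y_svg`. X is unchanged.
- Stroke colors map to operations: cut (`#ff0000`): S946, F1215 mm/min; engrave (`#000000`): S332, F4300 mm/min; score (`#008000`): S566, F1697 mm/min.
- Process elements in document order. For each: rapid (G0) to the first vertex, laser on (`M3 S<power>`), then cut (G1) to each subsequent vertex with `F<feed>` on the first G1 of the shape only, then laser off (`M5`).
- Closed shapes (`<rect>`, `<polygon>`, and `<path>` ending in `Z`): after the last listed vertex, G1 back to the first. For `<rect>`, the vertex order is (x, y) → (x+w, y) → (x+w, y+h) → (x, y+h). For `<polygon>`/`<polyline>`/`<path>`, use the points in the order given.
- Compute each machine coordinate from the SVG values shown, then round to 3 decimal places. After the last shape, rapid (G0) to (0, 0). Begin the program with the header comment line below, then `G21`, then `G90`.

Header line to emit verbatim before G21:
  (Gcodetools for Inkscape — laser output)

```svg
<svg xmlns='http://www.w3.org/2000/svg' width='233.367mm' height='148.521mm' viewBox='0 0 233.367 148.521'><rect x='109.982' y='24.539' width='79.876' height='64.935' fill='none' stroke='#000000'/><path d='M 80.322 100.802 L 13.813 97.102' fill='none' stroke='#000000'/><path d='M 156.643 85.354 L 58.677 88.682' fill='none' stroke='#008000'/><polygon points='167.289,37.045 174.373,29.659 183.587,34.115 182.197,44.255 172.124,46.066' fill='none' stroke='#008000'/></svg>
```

(Gcodetools for Inkscape — laser output)
G21
G90
G0 X109.982 Y123.982
M3 S332
G1 X189.858 Y123.982 F4300
G1 X189.858 Y59.047
G1 X109.982 Y59.047
G1 X109.982 Y123.982
M5
G0 X80.322 Y47.719
M3 S332
G1 X13.813 Y51.419 F4300
M5
G0 X156.643 Y63.167
M3 S566
G1 X58.677 Y59.839 F1697
M5
G0 X167.289 Y111.476
M3 S566
G1 X174.373 Y118.862 F1697
G1 X183.587 Y114.406
G1 X182.197 Y104.266
G1 X172.124 Y102.455
G1 X167.289 Y111.476
M5
G0 X0.000 Y0.000

1 u = 1 mm; y_m = 148.521 − y.

[1] `<rect>` rectangle, #000000→engrave S332 F4300: (109.982,123.982) → (189.858,123.982) → (189.858,59.047) → (109.982,59.047) → (109.982,123.982) (closed)

[2] `<path>` line segment, #000000→engrave S332 F4300: (80.322,47.719) → (13.813,51.419)

[3] `<path>` line segment, #008000→score S566 F1697: (156.643,63.167) → (58.677,59.839)

[4] `<polygon>` regular polygon, #008000→score S566 F1697: (167.289,111.476) → (174.373,118.862) → (183.587,114.406) → (182.197,104.266) → (172.124,102.455) → (167.289,111.476) (closed)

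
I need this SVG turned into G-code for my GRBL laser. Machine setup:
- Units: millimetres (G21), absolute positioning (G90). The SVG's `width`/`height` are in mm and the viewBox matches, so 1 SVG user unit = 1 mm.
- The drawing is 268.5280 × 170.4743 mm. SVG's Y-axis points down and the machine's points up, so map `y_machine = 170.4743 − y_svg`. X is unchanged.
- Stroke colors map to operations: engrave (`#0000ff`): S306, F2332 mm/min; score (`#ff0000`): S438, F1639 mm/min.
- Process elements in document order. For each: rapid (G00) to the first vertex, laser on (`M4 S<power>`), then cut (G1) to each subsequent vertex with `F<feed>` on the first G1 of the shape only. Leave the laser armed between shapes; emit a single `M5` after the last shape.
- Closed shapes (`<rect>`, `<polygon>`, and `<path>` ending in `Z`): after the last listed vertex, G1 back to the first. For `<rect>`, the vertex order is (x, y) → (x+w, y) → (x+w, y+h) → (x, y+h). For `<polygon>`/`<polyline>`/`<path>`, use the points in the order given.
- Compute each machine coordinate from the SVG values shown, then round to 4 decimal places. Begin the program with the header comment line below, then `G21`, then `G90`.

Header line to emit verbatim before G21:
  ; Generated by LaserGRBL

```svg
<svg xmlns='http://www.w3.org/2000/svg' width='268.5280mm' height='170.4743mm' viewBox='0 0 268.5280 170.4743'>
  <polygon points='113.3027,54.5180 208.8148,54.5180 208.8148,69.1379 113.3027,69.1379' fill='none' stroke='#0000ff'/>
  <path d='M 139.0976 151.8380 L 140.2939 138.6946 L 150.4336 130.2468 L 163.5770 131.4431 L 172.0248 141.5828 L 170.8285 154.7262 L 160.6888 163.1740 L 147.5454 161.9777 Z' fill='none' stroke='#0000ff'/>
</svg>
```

; Generated by LaserGRBL
G21
G90
G00 X113.3027 Y115.9563
M4 S306
G1 X208.8148 Y115.9563 F2332
G1 X208.8148 Y101.3364
G1 X113.3027 Y101.3364
G1 X113.3027 Y115.9563
G00 X139.0976 Y18.6363
M4 S306
G1 X140.2939 Y31.7797 F2332
G1 X150.4336 Y40.2275
G1 X163.5770 Y39.0312
G1 X172.0248 Y28.8915
G1 X170.8285 Y15.7481
G1 X160.6888 Y7.3003
G1 X147.5454 Y8.4966
G1 X139.0976 Y18.6363
M5

1 u = 1 mm; y_m = 170.4743 − y.

[1] `<polygon>` rectangle, #0000ff→engrave S306 F2332: (113.3027,115.9563) → (208.8148,115.9563) → (208.8148,101.3364) → (113.3027,101.3364) → (113.3027,115.9563) (closed)

[2] `<path>` regular polygon, #0000ff→engrave S306 F2332: (139.0976,18.6363) → (140.2939,31.7797) → (150.4336,40.2275) → (163.5770,39.0312) → (172.0248,28.8915) → (170.8285,15.7481) → (160.6888,7.3003) → (147.5454,8.4966) → (139.0976,18.6363) (closed)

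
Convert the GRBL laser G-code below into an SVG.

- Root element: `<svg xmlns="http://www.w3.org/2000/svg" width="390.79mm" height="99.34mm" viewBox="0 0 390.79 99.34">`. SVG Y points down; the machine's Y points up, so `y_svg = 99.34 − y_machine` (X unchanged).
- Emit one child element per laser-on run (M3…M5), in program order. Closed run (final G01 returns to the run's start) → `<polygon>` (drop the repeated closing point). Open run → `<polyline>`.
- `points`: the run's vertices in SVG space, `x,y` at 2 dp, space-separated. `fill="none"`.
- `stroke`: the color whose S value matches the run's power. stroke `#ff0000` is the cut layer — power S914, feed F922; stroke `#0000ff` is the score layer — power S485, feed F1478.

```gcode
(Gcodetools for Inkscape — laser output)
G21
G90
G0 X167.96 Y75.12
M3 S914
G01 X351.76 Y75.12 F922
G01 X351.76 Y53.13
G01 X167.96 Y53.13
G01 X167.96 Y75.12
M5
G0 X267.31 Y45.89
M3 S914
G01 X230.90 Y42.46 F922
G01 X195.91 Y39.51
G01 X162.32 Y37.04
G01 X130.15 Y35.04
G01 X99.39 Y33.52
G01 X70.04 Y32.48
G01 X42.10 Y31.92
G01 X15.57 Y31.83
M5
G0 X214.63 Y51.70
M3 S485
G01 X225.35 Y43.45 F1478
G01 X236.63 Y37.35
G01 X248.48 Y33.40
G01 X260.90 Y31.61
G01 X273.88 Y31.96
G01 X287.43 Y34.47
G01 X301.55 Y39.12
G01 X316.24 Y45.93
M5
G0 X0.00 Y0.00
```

Each laser-on run becomes one SVG element. Flip Y back into SVG space with y_svg = 99.34 − y_machine.

Run 1: power S914 maps to stroke `#ff0000` (cut). The run returns to its start, so emit a `<polygon>` with points (Y-flipped): 167.96,24.22 351.76,24.22 351.76,46.21 167.96,46.21.

Run 2: power S914 maps to stroke `#ff0000` (cut). The run is open, so emit a `<polyline>` with points (Y-flipped): 267.31,53.45 230.90,56.88 195.91,59.83 162.32,62.30 130.15,64.30 99.39,65.82 70.04,66.86 42.10,67.42 15.57,67.51.

Run 3: power S485 maps to stroke `#0000ff` (score). The run is open, so emit a `<polyline>` with points (Y-flipped): 214.63,47.64 225.35,55.89 236.63,61.99 248.48,65.94 260.90,67.73 273.88,67.38 287.43,64.87 301.55,60.22 316.24,53.41.

<svg xmlns="http://www.w3.org/2000/svg" width="390.79mm" height="99.34mm" viewBox="0 0 390.79 99.34">
  <polygon points="167.96,24.22 351.76,24.22 351.76,46.21 167.96,46.21" fill="none" stroke="#ff0000"/>
  <polyline points="267.31,53.45 230.90,56.88 195.91,59.83 162.32,62.30 130.15,64.30 99.39,65.82 70.04,66.86 42.10,67.42 15.57,67.51" fill="none" stroke="#ff0000"/>
  <polyline points="214.63,47.64 225.35,55.89 236.63,61.99 248.48,65.94 260.90,67.73 273.88,67.38 287.43,64.87 301.55,60.22 316.24,53.41" fill="none" stroke="#0000ff"/>
</svg>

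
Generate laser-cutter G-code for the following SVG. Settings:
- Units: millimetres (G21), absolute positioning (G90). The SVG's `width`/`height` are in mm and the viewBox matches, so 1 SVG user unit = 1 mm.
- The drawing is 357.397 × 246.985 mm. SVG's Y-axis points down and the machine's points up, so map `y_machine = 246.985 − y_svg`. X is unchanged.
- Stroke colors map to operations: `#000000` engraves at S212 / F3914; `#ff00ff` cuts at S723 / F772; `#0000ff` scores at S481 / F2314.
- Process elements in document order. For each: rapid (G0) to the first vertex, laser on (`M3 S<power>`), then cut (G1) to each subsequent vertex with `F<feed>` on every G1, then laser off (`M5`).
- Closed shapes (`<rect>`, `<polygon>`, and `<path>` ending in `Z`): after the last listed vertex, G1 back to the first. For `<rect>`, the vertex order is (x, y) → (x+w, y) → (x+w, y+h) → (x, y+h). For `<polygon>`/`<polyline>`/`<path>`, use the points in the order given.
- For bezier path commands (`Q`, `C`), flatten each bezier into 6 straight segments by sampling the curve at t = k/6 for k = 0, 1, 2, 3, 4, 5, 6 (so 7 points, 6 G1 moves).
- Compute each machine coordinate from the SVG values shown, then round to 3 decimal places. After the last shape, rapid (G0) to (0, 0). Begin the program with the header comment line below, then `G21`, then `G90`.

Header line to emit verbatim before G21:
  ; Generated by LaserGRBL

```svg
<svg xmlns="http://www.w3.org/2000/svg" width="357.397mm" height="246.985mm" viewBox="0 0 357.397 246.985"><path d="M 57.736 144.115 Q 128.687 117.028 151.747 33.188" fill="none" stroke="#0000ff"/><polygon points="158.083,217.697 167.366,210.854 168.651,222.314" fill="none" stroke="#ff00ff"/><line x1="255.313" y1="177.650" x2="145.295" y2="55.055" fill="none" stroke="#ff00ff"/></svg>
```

; Generated by LaserGRBL
G21
G90
G0 X57.736 Y102.870
M3 S481
G1 X80.056 Y113.475 F2314
G1 X99.715 Y127.234 F2314
G1 X116.714 Y144.145 F2314
G1 X131.052 Y164.210 F2314
G1 X142.730 Y187.427 F2314
G1 X151.747 Y213.797 F2314
M5
G0 X158.083 Y29.288
M3 S723
G1 X167.366 Y36.131 F772
G1 X168.651 Y24.671 F772
G1 X158.083 Y29.288 F772
M5
G0 X255.313 Y69.335
M3 S723
G1 X145.295 Y191.930 F772
M5
G0 X0.000 Y0.000

viewBox `0 0 357.397 246.985` with mm width/height → 1 unit = 1 mm. Flip: y_m = 246.985 − y_svg.

**Shape 1** — `<path>` quadratic bezier, stroke `#0000ff` → score (S481, F2314). Control points (SVG): P0=(57.736,144.115), P1=(128.687,117.028), P2=(151.747,33.188); sampled at t=k/6. Machine vertices: (57.736,102.870) → (80.056,113.475) → (99.715,127.234) → (116.714,144.145) → (131.052,164.210) → (142.730,187.427) → (151.747,213.797). Open path.

**Shape 2** — `<polygon>` regular polygon, stroke `#ff00ff` → cut (S723, F772). Machine vertices: (158.083,29.288) → (167.366,36.131) → (168.651,24.671) → (158.083,29.288). Closed: final G1 returns to the first vertex.

**Shape 3** — `<line>` line segment, stroke `#ff00ff` → cut (S723, F772). Machine vertices: (255.313,69.335) → (145.295,191.930). Open path.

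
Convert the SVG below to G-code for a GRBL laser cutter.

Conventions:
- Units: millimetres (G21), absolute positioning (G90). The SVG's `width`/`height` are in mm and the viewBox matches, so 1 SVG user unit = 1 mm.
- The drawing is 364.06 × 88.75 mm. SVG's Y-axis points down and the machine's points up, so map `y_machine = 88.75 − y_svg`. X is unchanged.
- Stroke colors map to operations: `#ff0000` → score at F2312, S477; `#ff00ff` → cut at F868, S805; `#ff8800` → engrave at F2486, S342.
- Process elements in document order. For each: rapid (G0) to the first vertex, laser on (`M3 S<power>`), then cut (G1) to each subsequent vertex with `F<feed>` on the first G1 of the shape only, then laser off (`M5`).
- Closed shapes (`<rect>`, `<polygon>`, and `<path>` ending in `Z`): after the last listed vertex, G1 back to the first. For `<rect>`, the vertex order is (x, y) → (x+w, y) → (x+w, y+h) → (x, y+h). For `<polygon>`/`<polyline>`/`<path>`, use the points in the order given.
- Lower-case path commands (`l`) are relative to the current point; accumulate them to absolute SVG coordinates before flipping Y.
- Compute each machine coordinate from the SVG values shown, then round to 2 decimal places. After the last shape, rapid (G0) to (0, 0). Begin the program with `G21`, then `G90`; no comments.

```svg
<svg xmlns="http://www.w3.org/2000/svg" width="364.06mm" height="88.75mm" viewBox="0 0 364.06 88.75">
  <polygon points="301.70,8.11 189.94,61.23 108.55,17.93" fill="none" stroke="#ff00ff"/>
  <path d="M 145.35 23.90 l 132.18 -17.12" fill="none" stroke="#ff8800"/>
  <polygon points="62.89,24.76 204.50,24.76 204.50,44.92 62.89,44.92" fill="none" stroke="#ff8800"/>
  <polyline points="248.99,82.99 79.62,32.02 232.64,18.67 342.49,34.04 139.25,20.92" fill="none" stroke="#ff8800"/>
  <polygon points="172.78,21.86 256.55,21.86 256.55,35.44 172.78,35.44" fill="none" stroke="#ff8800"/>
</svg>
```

viewBox `0 0 364.06 88.75` with mm width/height → 1 unit = 1 mm. Flip: y_m = 88.75 − y_svg.

**Shape 1** — `<polygon>` closed polygon, stroke `#ff00ff` → cut (S805, F868). Machine vertices: (301.70,80.64) → (189.94,27.52) → (108.55,70.82) → (301.70,80.64). Closed: final G1 returns to the first vertex.

**Shape 2** — `<path>` line segment, stroke `#ff8800` → engrave (S342, F2486). Machine vertices: (145.35,64.85) → (277.53,81.97). Open path.

**Shape 3** — `<polygon>` rectangle, stroke `#ff8800` → engrave (S342, F2486). Machine vertices: (62.89,63.99) → (204.50,63.99) → (204.50,43.83) → (62.89,43.83) → (62.89,63.99). Closed: final G1 returns to the first vertex.

**Shape 4** — `<polyline>` open polyline, stroke `#ff8800` → engrave (S342, F2486). Machine vertices: (248.99,5.76) → (79.62,56.73) → (232.64,70.08) → (342.49,54.71) → (139.25,67.83). Open path.

**Shape 5** — `<polygon>` rectangle, stroke `#ff8800` → engrave (S342, F2486). Machine vertices: (172.78,66.89) → (256.55,66.89) → (256.55,53.31) → (172.78,53.31) → (172.78,66.89). Closed: final G1 returns to the first vertex.

G21
G90
G0 X301.70 Y80.64
M3 S805
G1 X189.94 Y27.52 F868
G1 X108.55 Y70.82
G1 X301.70 Y80.64
M5
G0 X145.35 Y64.85
M3 S342
G1 X277.53 Y81.97 F2486
M5
G0 X62.89 Y63.99
M3 S342
G1 X204.50 Y63.99 F2486
G1 X204.50 Y43.83
G1 X62.89 Y43.83
G1 X62.89 Y63.99
M5
G0 X248.99 Y5.76
M3 S342
G1 X79.62 Y56.73 F2486
G1 X232.64 Y70.08
G1 X342.49 Y54.71
G1 X139.25 Y67.83
M5
G0 X172.78 Y66.89
M3 S342
G1 X256.55 Y66.89 F2486
G1 X256.55 Y53.31
G1 X172.78 Y53.31
G1 X172.78 Y66.89
M5
G0 X0.00 Y0.00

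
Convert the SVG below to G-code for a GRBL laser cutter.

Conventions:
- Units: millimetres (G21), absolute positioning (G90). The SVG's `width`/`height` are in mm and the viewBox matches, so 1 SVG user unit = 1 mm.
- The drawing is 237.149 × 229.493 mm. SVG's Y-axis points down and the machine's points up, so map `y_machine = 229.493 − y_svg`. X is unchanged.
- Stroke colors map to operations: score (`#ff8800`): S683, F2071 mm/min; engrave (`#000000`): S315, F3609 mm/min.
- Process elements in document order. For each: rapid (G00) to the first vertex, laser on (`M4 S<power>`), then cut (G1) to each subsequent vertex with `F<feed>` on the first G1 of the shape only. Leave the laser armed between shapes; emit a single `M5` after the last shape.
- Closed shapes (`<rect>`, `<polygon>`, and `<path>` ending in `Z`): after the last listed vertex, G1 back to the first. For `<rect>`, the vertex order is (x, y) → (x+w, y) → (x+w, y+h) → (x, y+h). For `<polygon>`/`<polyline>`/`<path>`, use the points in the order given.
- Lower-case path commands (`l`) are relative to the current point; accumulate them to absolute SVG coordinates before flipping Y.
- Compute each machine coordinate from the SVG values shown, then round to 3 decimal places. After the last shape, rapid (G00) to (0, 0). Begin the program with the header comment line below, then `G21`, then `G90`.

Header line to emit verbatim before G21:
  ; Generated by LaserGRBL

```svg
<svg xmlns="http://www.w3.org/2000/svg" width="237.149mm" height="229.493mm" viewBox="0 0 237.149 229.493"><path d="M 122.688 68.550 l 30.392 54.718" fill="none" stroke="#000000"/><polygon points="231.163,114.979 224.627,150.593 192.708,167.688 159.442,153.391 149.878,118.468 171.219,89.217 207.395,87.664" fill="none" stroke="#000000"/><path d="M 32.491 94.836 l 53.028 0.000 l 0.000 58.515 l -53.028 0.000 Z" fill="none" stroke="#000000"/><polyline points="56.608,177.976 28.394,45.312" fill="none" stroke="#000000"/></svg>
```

viewBox `0 0 237.149 229.493` with mm width/height → 1 unit = 1 mm. Flip: y_m = 229.493 − y_svg.

**Shape 1** — `<path>` line segment, stroke `#000000` → engrave (S315, F3609). Machine vertices: (122.688,160.943) → (153.080,106.225). Open path.

**Shape 2** — `<polygon>` regular polygon, stroke `#000000` → engrave (S315, F3609). Machine vertices: (231.163,114.514) → (224.627,78.900) → (192.708,61.805) → (159.442,76.102) → (149.878,111.025) → (171.219,140.276) → (207.395,141.829) → (231.163,114.514). Closed: final G1 returns to the first vertex.

**Shape 3** — `<path>` rectangle, stroke `#000000` → engrave (S315, F3609). Machine vertices: (32.491,134.657) → (85.519,134.657) → (85.519,76.142) → (32.491,76.142) → (32.491,134.657). Closed: final G1 returns to the first vertex.

**Shape 4** — `<polyline>` line segment, stroke `#000000` → engrave (S315, F3609). Machine vertices: (56.608,51.517) → (28.394,184.181). Open path.

; Generated by LaserGRBL
G21
G90
G00 X122.688 Y160.943
M4 S315
G1 X153.080 Y106.225 F3609
G00 X231.163 Y114.514
M4 S315
G1 X224.627 Y78.900 F3609
G1 X192.708 Y61.805
G1 X159.442 Y76.102
G1 X149.878 Y111.025
G1 X171.219 Y140.276
G1 X207.395 Y141.829
G1 X231.163 Y114.514
G00 X32.491 Y134.657
M4 S315
G1 X85.519 Y134.657 F3609
G1 X85.519 Y76.142
G1 X32.491 Y76.142
G1 X32.491 Y134.657
G00 X56.608 Y51.517
M4 S315
G1 X28.394 Y184.181 F3609
M5
G00 X0.000 Y0.000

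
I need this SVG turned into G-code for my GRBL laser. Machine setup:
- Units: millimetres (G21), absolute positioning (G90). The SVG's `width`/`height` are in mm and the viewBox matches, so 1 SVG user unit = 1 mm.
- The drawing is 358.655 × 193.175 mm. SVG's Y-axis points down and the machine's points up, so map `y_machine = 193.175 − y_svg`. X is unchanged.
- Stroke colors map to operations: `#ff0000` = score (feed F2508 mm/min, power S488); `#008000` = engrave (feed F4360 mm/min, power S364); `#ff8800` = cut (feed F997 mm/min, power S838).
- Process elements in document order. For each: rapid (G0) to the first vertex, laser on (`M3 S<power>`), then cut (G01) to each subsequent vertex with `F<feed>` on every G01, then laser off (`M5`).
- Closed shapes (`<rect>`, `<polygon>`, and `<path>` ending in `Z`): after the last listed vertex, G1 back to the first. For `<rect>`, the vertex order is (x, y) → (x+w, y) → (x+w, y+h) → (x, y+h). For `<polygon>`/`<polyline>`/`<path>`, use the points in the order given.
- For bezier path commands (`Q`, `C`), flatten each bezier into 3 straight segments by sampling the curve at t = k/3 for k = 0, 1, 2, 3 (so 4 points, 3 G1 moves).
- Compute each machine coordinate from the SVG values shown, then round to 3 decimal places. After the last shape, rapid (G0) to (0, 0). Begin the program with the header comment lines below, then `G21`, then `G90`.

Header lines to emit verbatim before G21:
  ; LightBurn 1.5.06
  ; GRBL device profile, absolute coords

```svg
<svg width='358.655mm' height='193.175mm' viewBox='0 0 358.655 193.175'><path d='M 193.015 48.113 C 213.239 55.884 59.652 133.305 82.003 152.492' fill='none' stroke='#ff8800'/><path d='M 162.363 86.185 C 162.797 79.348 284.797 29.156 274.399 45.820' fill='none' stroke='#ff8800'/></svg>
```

; LightBurn 1.5.06
; GRBL device profile, absolute coords
G21
G90
G0 X193.015 Y145.062
M3 S838
G01 X168.256 Y118.811 F997
G01 X105.344 Y74.545 F997
G01 X82.003 Y40.683 F997
M5
G0 X162.363 Y106.990
M3 S838
G01 X193.913 Y124.197 F997
G01 X250.070 Y145.816 F997
G01 X274.399 Y147.355 F997
M5
G0 X0.000 Y0.000

Since the viewBox matches the mm dimensions, user units are millimetres directly. The only transform is the Y-flip y_m = 193.175 − y_svg.

Shape 1 is a cubic bezier drawn with `<path>`. Its stroke #ff8800 means cut at S838, F997. After flipping Y the toolpath is (193.015,145.062) → (168.256,118.811) → (105.344,74.545) → (82.003,40.683).

Shape 2 is a cubic bezier drawn with `<path>`. Its stroke #ff8800 means cut at S838, F997. After flipping Y the toolpath is (162.363,106.990) → (193.913,124.197) → (250.070,145.816) → (274.399,147.355).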